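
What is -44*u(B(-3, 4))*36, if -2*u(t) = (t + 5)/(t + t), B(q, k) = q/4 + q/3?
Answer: -5148/7 ≈ -735.43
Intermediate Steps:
B(q, k) = 7*q/12 (B(q, k) = q*(¼) + q*(⅓) = q/4 + q/3 = 7*q/12)
u(t) = -(5 + t)/(4*t) (u(t) = -(t + 5)/(2*(t + t)) = -(5 + t)/(2*(2*t)) = -(5 + t)*1/(2*t)/2 = -(5 + t)/(4*t))
-44*u(B(-3, 4))*36 = -11*(-5 - 7*(-3)/12)/((7/12)*(-3))*36 = -11*(-5 - 1*(-7/4))/(-7/4)*36 = -11*(-4)*(-5 + 7/4)/7*36 = -11*(-4)*(-13)/(7*4)*36 = -44*13/28*36 = -143/7*36 = -5148/7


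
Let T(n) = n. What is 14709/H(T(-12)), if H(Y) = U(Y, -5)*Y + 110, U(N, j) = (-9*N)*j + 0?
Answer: 14709/6590 ≈ 2.2320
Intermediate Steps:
U(N, j) = -9*N*j (U(N, j) = -9*N*j + 0 = -9*N*j)
H(Y) = 110 + 45*Y² (H(Y) = (-9*Y*(-5))*Y + 110 = (45*Y)*Y + 110 = 45*Y² + 110 = 110 + 45*Y²)
14709/H(T(-12)) = 14709/(110 + 45*(-12)²) = 14709/(110 + 45*144) = 14709/(110 + 6480) = 14709/6590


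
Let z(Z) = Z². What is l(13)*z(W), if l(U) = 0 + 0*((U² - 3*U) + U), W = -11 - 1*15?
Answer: 0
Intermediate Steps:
W = -26 (W = -11 - 15 = -26)
l(U) = 0 (l(U) = 0 + 0*(U² - 2*U) = 0 + 0 = 0)
l(13)*z(W) = 0*(-26)² = 0*676 = 0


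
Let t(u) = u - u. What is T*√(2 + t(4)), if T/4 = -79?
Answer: -316*√2 ≈ -446.89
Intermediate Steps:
T = -316 (T = 4*(-79) = -316)
t(u) = 0
T*√(2 + t(4)) = -316*√(2 + 0) = -316*√2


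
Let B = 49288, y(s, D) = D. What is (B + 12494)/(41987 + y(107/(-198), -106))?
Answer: 8826/5983 ≈ 1.4752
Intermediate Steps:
(B + 12494)/(41987 + y(107/(-198), -106)) = (49288 + 12494)/(41987 - 106) = 61782/41881 = 61782*(1/41881) = 8826/5983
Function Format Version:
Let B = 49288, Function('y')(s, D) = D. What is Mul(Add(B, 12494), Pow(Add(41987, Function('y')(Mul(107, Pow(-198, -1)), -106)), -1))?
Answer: Rational(8826, 5983) ≈ 1.4752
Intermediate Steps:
Mul(Add(B, 12494), Pow(Add(41987, Function('y')(Mul(107, Pow(-198, -1)), -106)), -1)) = Mul(Add(49288, 12494), Pow(Add(41987, -106), -1)) = Mul(61782, Pow(41881, -1)) = Mul(61782, Rational(1, 41881)) = Rational(8826, 5983)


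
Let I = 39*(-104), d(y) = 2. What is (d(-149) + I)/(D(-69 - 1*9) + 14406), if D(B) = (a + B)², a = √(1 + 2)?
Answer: -3076986/15551483 - 210808*√3/139963347 ≈ -0.20047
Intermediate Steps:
a = √3 ≈ 1.7320
D(B) = (B + √3)² (D(B) = (√3 + B)² = (B + √3)²)
I = -4056
(d(-149) + I)/(D(-69 - 1*9) + 14406) = (2 - 4056)/(((-69 - 1*9) + √3)² + 14406) = -4054/(((-69 - 9) + √3)² + 14406) = -4054/((-78 + √3)² + 14406) = -4054/(14406 + (-78 + √3)²)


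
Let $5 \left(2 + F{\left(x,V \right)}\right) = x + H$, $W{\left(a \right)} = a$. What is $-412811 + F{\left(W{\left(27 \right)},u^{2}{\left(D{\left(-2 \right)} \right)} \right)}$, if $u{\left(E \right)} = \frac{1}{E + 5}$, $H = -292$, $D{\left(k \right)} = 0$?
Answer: $-412866$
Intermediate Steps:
$u{\left(E \right)} = \frac{1}{5 + E}$
$F{\left(x,V \right)} = - \frac{302}{5} + \frac{x}{5}$ ($F{\left(x,V \right)} = -2 + \frac{x - 292}{5} = -2 + \frac{-292 + x}{5} = -2 + \left(- \frac{292}{5} + \frac{x}{5}\right) = - \frac{302}{5} + \frac{x}{5}$)
$-412811 + F{\left(W{\left(27 \right)},u^{2}{\left(D{\left(-2 \right)} \right)} \right)} = -412811 + \left(- \frac{302}{5} + \frac{1}{5} \cdot 27\right) = -412811 + \left(- \frac{302}{5} + \frac{27}{5}\right) = -412811 - 55 = -412866$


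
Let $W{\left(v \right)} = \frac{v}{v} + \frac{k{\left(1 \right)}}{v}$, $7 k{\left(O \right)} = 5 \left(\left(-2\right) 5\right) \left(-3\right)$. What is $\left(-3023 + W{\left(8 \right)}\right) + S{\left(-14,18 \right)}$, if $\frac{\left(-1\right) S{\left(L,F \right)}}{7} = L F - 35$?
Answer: $- \frac{28289}{28} \approx -1010.3$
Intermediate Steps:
$k{\left(O \right)} = \frac{150}{7}$ ($k{\left(O \right)} = \frac{5 \left(\left(-2\right) 5\right) \left(-3\right)}{7} = \frac{5 \left(-10\right) \left(-3\right)}{7} = \frac{\left(-50\right) \left(-3\right)}{7} = \frac{1}{7} \cdot 150 = \frac{150}{7}$)
$S{\left(L,F \right)} = 245 - 7 F L$ ($S{\left(L,F \right)} = - 7 \left(L F - 35\right) = - 7 \left(F L - 35\right) = - 7 \left(-35 + F L\right) = 245 - 7 F L$)
$W{\left(v \right)} = 1 + \frac{150}{7 v}$ ($W{\left(v \right)} = \frac{v}{v} + \frac{150}{7 v} = 1 + \frac{150}{7 v}$)
$\left(-3023 + W{\left(8 \right)}\right) + S{\left(-14,18 \right)} = \left(-3023 + \frac{\frac{150}{7} + 8}{8}\right) - \left(-245 + 126 \left(-14\right)\right) = \left(-3023 + \frac{1}{8} \cdot \frac{206}{7}\right) + \left(245 + 1764\right) = \left(-3023 + \frac{103}{28}\right) + 2009 = - \frac{84541}{28} + 2009 = - \frac{28289}{28}$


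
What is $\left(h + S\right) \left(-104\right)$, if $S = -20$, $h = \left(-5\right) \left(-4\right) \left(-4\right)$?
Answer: $10400$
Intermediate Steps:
$h = -80$ ($h = 20 \left(-4\right) = -80$)
$\left(h + S\right) \left(-104\right) = \left(-80 - 20\right) \left(-104\right) = \left(-100\right) \left(-104\right) = 10400$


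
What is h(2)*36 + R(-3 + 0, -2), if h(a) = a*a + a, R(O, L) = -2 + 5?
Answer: 219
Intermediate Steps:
R(O, L) = 3
h(a) = a + a² (h(a) = a² + a = a + a²)
h(2)*36 + R(-3 + 0, -2) = (2*(1 + 2))*36 + 3 = (2*3)*36 + 3 = 6*36 + 3 = 216 + 3 = 219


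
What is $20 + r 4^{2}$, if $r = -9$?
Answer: $-124$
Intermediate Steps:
$20 + r 4^{2} = 20 - 9 \cdot 4^{2} = 20 - 144 = -124$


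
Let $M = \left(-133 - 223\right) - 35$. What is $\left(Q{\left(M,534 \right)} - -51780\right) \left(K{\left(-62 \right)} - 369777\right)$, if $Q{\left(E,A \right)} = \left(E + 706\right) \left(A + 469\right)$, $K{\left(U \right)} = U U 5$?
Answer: $-128908572825$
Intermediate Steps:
$K{\left(U \right)} = 5 U^{2}$ ($K{\left(U \right)} = U^{2} \cdot 5 = 5 U^{2}$)
$M = -391$ ($M = -356 - 35 = -391$)
$Q{\left(E,A \right)} = \left(469 + A\right) \left(706 + E\right)$ ($Q{\left(E,A \right)} = \left(706 + E\right) \left(469 + A\right) = \left(469 + A\right) \left(706 + E\right)$)
$\left(Q{\left(M,534 \right)} - -51780\right) \left(K{\left(-62 \right)} - 369777\right) = \left(\left(331114 + 469 \left(-391\right) + 706 \cdot 534 + 534 \left(-391\right)\right) - -51780\right) \left(5 \left(-62\right)^{2} - 369777\right) = \left(\left(331114 - 183379 + 377004 - 208794\right) + 51780\right) \left(5 \cdot 3844 - 369777\right) = \left(315945 + 51780\right) \left(19220 - 369777\right) = 367725 \left(-350557\right) = -128908572825$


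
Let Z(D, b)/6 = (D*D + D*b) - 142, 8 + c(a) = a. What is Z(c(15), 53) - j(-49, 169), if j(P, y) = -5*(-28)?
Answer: 1528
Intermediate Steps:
j(P, y) = 140
c(a) = -8 + a
Z(D, b) = -852 + 6*D**2 + 6*D*b (Z(D, b) = 6*((D*D + D*b) - 142) = 6*((D**2 + D*b) - 142) = 6*(-142 + D**2 + D*b) = -852 + 6*D**2 + 6*D*b)
Z(c(15), 53) - j(-49, 169) = (-852 + 6*(-8 + 15)**2 + 6*(-8 + 15)*53) - 1*140 = (-852 + 6*7**2 + 6*7*53) - 140 = (-852 + 6*49 + 2226) - 140 = (-852 + 294 + 2226) - 140 = 1668 - 140 = 1528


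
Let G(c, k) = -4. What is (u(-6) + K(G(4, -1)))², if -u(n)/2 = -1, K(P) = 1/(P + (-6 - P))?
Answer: 121/36 ≈ 3.3611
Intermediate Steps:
K(P) = -⅙ (K(P) = 1/(-6) = -⅙)
u(n) = 2 (u(n) = -2*(-1) = 2)
(u(-6) + K(G(4, -1)))² = (2 - ⅙)² = (11/6)² = 121/36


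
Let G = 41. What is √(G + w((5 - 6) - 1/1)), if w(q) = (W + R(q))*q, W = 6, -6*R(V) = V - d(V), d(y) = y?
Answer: √29 ≈ 5.3852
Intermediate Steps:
R(V) = 0 (R(V) = -(V - V)/6 = -⅙*0 = 0)
w(q) = 6*q (w(q) = (6 + 0)*q = 6*q)
√(G + w((5 - 6) - 1/1)) = √(41 + 6*((5 - 6) - 1/1)) = √(41 + 6*(-1 - 1*1)) = √(41 + 6*(-1 - 1)) = √(41 + 6*(-2)) = √(41 - 12) = √29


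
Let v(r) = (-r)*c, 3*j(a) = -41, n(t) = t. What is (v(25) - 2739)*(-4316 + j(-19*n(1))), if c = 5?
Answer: 37200496/3 ≈ 1.2400e+7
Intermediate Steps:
j(a) = -41/3 (j(a) = (⅓)*(-41) = -41/3)
v(r) = -5*r (v(r) = -r*5 = -5*r)
(v(25) - 2739)*(-4316 + j(-19*n(1))) = (-5*25 - 2739)*(-4316 - 41/3) = (-125 - 2739)*(-12989/3) = -2864*(-12989/3) = 37200496/3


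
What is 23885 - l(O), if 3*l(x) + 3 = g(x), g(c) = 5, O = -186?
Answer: 71653/3 ≈ 23884.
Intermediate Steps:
l(x) = ⅔ (l(x) = -1 + (⅓)*5 = -1 + 5/3 = ⅔)
23885 - l(O) = 23885 - 1*⅔ = 23885 - ⅔ = 71653/3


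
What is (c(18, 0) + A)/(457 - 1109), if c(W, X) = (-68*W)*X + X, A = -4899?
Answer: 4899/652 ≈ 7.5138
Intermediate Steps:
c(W, X) = X - 68*W*X (c(W, X) = -68*W*X + X = X - 68*W*X)
(c(18, 0) + A)/(457 - 1109) = (0*(1 - 68*18) - 4899)/(457 - 1109) = (0*(1 - 1224) - 4899)/(-652) = (0*(-1223) - 4899)*(-1/652) = (0 - 4899)*(-1/652) = -4899*(-1/652) = 4899/652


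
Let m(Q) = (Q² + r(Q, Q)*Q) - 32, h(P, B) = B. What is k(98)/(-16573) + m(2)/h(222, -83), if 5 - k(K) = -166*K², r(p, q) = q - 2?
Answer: -131860283/1375559 ≈ -95.859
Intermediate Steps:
r(p, q) = -2 + q
m(Q) = -32 + Q² + Q*(-2 + Q) (m(Q) = (Q² + (-2 + Q)*Q) - 32 = (Q² + Q*(-2 + Q)) - 32 = -32 + Q² + Q*(-2 + Q))
k(K) = 5 + 166*K² (k(K) = 5 - (-166)*K² = 5 + 166*K²)
k(98)/(-16573) + m(2)/h(222, -83) = (5 + 166*98²)/(-16573) + (-32 - 2*2 + 2*2²)/(-83) = (5 + 166*9604)*(-1/16573) + (-32 - 4 + 2*4)*(-1/83) = (5 + 1594264)*(-1/16573) + (-32 - 4 + 8)*(-1/83) = 1594269*(-1/16573) - 28*(-1/83) = -1594269/16573 + 28/83 = -131860283/1375559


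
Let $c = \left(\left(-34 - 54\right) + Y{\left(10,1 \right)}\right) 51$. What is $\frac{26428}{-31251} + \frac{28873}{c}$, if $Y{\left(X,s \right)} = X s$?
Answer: $- \frac{25831813}{3187602} \approx -8.1038$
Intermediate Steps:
$c = -3978$ ($c = \left(\left(-34 - 54\right) + 10 \cdot 1\right) 51 = \left(-88 + 10\right) 51 = \left(-78\right) 51 = -3978$)
$\frac{26428}{-31251} + \frac{28873}{c} = \frac{26428}{-31251} + \frac{28873}{-3978} = 26428 \left(- \frac{1}{31251}\right) + 28873 \left(- \frac{1}{3978}\right) = - \frac{26428}{31251} - \frac{2221}{306} = - \frac{25831813}{3187602}$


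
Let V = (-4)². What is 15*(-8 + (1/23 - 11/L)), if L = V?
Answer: -47715/368 ≈ -129.66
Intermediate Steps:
V = 16
L = 16
15*(-8 + (1/23 - 11/L)) = 15*(-8 + (1/23 - 11/16)) = 15*(-8 - 237/368) = 15*(-3181/368) = -47715/368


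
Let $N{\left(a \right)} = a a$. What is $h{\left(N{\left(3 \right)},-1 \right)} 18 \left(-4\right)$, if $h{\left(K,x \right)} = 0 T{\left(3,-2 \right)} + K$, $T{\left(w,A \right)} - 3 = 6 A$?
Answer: $-648$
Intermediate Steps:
$T{\left(w,A \right)} = 3 + 6 A$
$N{\left(a \right)} = a^{2}$
$h{\left(K,x \right)} = K$ ($h{\left(K,x \right)} = 0 \left(3 + 6 \left(-2\right)\right) + K = 0 \left(3 - 12\right) + K = 0 \left(-9\right) + K = 0 + K = K$)
$h{\left(N{\left(3 \right)},-1 \right)} 18 \left(-4\right) = 3^{2} \cdot 18 \left(-4\right) = 9 \cdot 18 \left(-4\right) = 162 \left(-4\right) = -648$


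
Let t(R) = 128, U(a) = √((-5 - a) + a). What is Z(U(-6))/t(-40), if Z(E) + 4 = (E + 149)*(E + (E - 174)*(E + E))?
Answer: 241/128 - 51713*I*√5/128 ≈ 1.8828 - 903.39*I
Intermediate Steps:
U(a) = I*√5 (U(a) = √(-5) = I*√5)
Z(E) = -4 + (149 + E)*(E + 2*E*(-174 + E)) (Z(E) = -4 + (E + 149)*(E + (E - 174)*(E + E)) = -4 + (149 + E)*(E + (-174 + E)*(2*E)) = -4 + (149 + E)*(E + 2*E*(-174 + E)))
Z(U(-6))/t(-40) = (-4 - 51703*I*√5 - 49*(I*√5)² + 2*(I*√5)³)/128 = (-4 - 51703*I*√5 - 49*(-5) + 2*(-5*I*√5))*(1/128) = (-4 - 51703*I*√5 + 245 - 10*I*√5)*(1/128) = (241 - 51713*I*√5)*(1/128) = 241/128 - 51713*I*√5/128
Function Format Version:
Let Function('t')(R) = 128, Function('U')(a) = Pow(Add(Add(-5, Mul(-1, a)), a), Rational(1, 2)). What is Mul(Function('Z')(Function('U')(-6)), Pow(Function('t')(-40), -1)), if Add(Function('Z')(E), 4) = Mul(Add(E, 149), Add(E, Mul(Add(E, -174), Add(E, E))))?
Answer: Add(Rational(241, 128), Mul(Rational(-51713, 128), I, Pow(5, Rational(1, 2)))) ≈ Add(1.8828, Mul(-903.39, I))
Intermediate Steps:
Function('U')(a) = Mul(I, Pow(5, Rational(1, 2))) (Function('U')(a) = Pow(-5, Rational(1, 2)) = Mul(I, Pow(5, Rational(1, 2))))
Function('Z')(E) = Add(-4, Mul(Add(149, E), Add(E, Mul(2, E, Add(-174, E))))) (Function('Z')(E) = Add(-4, Mul(Add(E, 149), Add(E, Mul(Add(E, -174), Add(E, E))))) = Add(-4, Mul(Add(149, E), Add(E, Mul(Add(-174, E), Mul(2, E))))) = Add(-4, Mul(Add(149, E), Add(E, Mul(2, E, Add(-174, E))))))
Mul(Function('Z')(Function('U')(-6)), Pow(Function('t')(-40), -1)) = Mul(Add(-4, Mul(-51703, Mul(I, Pow(5, Rational(1, 2)))), Mul(-49, Pow(Mul(I, Pow(5, Rational(1, 2))), 2)), Mul(2, Pow(Mul(I, Pow(5, Rational(1, 2))), 3))), Pow(128, -1)) = Mul(Add(-4, Mul(-51703, I, Pow(5, Rational(1, 2))), Mul(-49, -5), Mul(2, Mul(-5, I, Pow(5, Rational(1, 2))))), Rational(1, 128)) = Mul(Add(-4, Mul(-51703, I, Pow(5, Rational(1, 2))), 245, Mul(-10, I, Pow(5, Rational(1, 2)))), Rational(1, 128)) = Mul(Add(241, Mul(-51713, I, Pow(5, Rational(1, 2)))), Rational(1, 128)) = Add(Rational(241, 128), Mul(Rational(-51713, 128), I, Pow(5, Rational(1, 2))))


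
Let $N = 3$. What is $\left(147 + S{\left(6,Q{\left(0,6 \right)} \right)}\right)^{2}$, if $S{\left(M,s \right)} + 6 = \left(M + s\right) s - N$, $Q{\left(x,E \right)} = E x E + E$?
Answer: $44100$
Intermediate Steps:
$Q{\left(x,E \right)} = E + x E^{2}$ ($Q{\left(x,E \right)} = x E^{2} + E = E + x E^{2}$)
$S{\left(M,s \right)} = -9 + s \left(M + s\right)$ ($S{\left(M,s \right)} = -6 + \left(\left(M + s\right) s - 3\right) = -6 + \left(s \left(M + s\right) - 3\right) = -6 + \left(-3 + s \left(M + s\right)\right) = -9 + s \left(M + s\right)$)
$\left(147 + S{\left(6,Q{\left(0,6 \right)} \right)}\right)^{2} = \left(147 + \left(-9 + \left(6 \left(1 + 6 \cdot 0\right)\right)^{2} + 6 \cdot 6 \left(1 + 6 \cdot 0\right)\right)\right)^{2} = \left(147 + \left(-9 + \left(6 \left(1 + 0\right)\right)^{2} + 6 \cdot 6 \left(1 + 0\right)\right)\right)^{2} = \left(147 + \left(-9 + \left(6 \cdot 1\right)^{2} + 6 \cdot 6 \cdot 1\right)\right)^{2} = \left(147 + \left(-9 + 6^{2} + 6 \cdot 6\right)\right)^{2} = \left(147 + \left(-9 + 36 + 36\right)\right)^{2} = \left(147 + 63\right)^{2} = 210^{2} = 44100$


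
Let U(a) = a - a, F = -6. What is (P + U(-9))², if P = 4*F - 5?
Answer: 841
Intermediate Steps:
P = -29 (P = 4*(-6) - 5 = -24 - 5 = -29)
U(a) = 0
(P + U(-9))² = (-29 + 0)² = (-29)² = 841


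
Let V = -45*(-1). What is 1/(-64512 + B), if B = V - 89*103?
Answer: -1/73634 ≈ -1.3581e-5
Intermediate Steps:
V = 45
B = -9122 (B = 45 - 89*103 = 45 - 9167 = -9122)
1/(-64512 + B) = 1/(-64512 - 9122) = 1/(-73634) = -1/73634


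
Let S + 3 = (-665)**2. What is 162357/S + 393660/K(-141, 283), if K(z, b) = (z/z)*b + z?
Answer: 87054083607/31397762 ≈ 2772.6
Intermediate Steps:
S = 442222 (S = -3 + (-665)**2 = -3 + 442225 = 442222)
K(z, b) = b + z (K(z, b) = 1*b + z = b + z)
162357/S + 393660/K(-141, 283) = 162357/442222 + 393660/(283 - 141) = 162357*(1/442222) + 393660/142 = 162357/442222 + 393660*(1/142) = 162357/442222 + 196830/71 = 87054083607/31397762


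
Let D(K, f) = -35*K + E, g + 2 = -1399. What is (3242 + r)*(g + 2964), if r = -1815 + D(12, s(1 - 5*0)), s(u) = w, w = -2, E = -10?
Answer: 1558311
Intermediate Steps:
g = -1401 (g = -2 - 1399 = -1401)
s(u) = -2
D(K, f) = -10 - 35*K (D(K, f) = -35*K - 10 = -10 - 35*K)
r = -2245 (r = -1815 + (-10 - 35*12) = -1815 + (-10 - 420) = -1815 - 430 = -2245)
(3242 + r)*(g + 2964) = (3242 - 2245)*(-1401 + 2964) = 997*1563 = 1558311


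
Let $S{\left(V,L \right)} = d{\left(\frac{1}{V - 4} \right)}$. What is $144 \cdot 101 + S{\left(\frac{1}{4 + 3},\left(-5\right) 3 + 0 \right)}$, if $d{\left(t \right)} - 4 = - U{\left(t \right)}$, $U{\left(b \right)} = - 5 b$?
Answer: $\frac{392761}{27} \approx 14547.0$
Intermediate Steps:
$d{\left(t \right)} = 4 + 5 t$ ($d{\left(t \right)} = 4 - - 5 t = 4 + 5 t$)
$S{\left(V,L \right)} = 4 + \frac{5}{-4 + V}$ ($S{\left(V,L \right)} = 4 + \frac{5}{V - 4} = 4 + \frac{5}{-4 + V}$)
$144 \cdot 101 + S{\left(\frac{1}{4 + 3},\left(-5\right) 3 + 0 \right)} = 144 \cdot 101 + \frac{-11 + \frac{4}{4 + 3}}{-4 + \frac{1}{4 + 3}} = 14544 + \frac{-11 + \frac{4}{7}}{-4 + \frac{1}{7}} = 14544 + \frac{-11 + 4 \cdot \frac{1}{7}}{-4 + \frac{1}{7}} = 14544 + \frac{-11 + \frac{4}{7}}{- \frac{27}{7}} = 14544 - - \frac{73}{27} = 14544 + \frac{73}{27} = \frac{392761}{27}$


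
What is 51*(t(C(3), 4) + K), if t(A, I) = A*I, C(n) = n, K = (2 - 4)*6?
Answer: 0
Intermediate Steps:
K = -12 (K = -2*6 = -12)
51*(t(C(3), 4) + K) = 51*(3*4 - 12) = 51*(12 - 12) = 51*0 = 0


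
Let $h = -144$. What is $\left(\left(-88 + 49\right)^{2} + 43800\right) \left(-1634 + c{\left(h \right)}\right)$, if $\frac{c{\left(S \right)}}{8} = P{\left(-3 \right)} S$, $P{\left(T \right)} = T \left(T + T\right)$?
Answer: $-1013830770$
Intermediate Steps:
$P{\left(T \right)} = 2 T^{2}$ ($P{\left(T \right)} = T 2 T = 2 T^{2}$)
$c{\left(S \right)} = 144 S$ ($c{\left(S \right)} = 8 \cdot 2 \left(-3\right)^{2} S = 8 \cdot 2 \cdot 9 S = 8 \cdot 18 S = 144 S$)
$\left(\left(-88 + 49\right)^{2} + 43800\right) \left(-1634 + c{\left(h \right)}\right) = \left(\left(-88 + 49\right)^{2} + 43800\right) \left(-1634 + 144 \left(-144\right)\right) = \left(\left(-39\right)^{2} + 43800\right) \left(-1634 - 20736\right) = \left(1521 + 43800\right) \left(-22370\right) = 45321 \left(-22370\right) = -1013830770$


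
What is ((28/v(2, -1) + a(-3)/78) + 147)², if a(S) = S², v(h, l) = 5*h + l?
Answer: 1235733409/54756 ≈ 22568.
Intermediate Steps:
v(h, l) = l + 5*h
((28/v(2, -1) + a(-3)/78) + 147)² = ((28/(-1 + 5*2) + (-3)²/78) + 147)² = ((28/(-1 + 10) + 9*(1/78)) + 147)² = ((28/9 + 3/26) + 147)² = (755/234 + 147)² = (35153/234)² = 1235733409/54756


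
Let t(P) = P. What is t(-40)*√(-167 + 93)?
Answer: -40*I*√74 ≈ -344.09*I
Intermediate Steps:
t(-40)*√(-167 + 93) = -40*√(-167 + 93) = -40*I*√74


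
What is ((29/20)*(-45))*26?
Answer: -3393/2 ≈ -1696.5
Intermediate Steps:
((29/20)*(-45))*26 = -261/4*26 = -3393/2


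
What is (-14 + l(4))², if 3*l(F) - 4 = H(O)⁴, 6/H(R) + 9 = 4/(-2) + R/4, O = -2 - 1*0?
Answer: 112640481221284/704798867529 ≈ 159.82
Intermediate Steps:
O = -2 (O = -2 + 0 = -2)
H(R) = 6/(-11 + R/4) (H(R) = 6/(-9 + (4/(-2) + R/4)) = 6/(-9 + (4*(-½) + R*(¼))) = 6/(-9 + (-2 + R/4)) = 6/(-11 + R/4))
l(F) = 1140100/839523 (l(F) = 4/3 + (24/(-44 - 2))⁴/3 = 4/3 + (24/(-46))⁴/3 = 4/3 + (24*(-1/46))⁴/3 = 4/3 + (-12/23)⁴/3 = 4/3 + (⅓)*(20736/279841) = 4/3 + 6912/279841 = 1140100/839523)
(-14 + l(4))² = (-14 + 1140100/839523)² = (-10613222/839523)² = 112640481221284/704798867529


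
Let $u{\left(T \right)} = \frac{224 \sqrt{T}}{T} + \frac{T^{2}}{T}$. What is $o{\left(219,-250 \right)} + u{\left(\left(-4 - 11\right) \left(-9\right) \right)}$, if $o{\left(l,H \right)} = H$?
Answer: $-115 + \frac{224 \sqrt{15}}{45} \approx -95.721$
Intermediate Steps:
$u{\left(T \right)} = T + \frac{224}{\sqrt{T}}$ ($u{\left(T \right)} = \frac{224}{\sqrt{T}} + T = T + \frac{224}{\sqrt{T}}$)
$o{\left(219,-250 \right)} + u{\left(\left(-4 - 11\right) \left(-9\right) \right)} = -250 + \left(\left(-4 - 11\right) \left(-9\right) + \frac{224}{3 \sqrt{15}}\right) = -250 + \left(\left(-15\right) \left(-9\right) + \frac{224}{3 \sqrt{15}}\right) = -250 + \left(135 + \frac{224}{3 \sqrt{15}}\right) = -250 + \left(135 + 224 \frac{\sqrt{15}}{45}\right) = -250 + \left(135 + \frac{224 \sqrt{15}}{45}\right) = -115 + \frac{224 \sqrt{15}}{45}$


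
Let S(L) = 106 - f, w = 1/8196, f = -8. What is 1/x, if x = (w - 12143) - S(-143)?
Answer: -8196/100458371 ≈ -8.1586e-5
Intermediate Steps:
w = 1/8196 ≈ 0.00012201
S(L) = 114 (S(L) = 106 - 1*(-8) = 106 + 8 = 114)
x = -100458371/8196 (x = (1/8196 - 12143) - 1*114 = -99524027/8196 - 114 = -100458371/8196 ≈ -12257.)
1/x = 1/(-100458371/8196) = -8196/100458371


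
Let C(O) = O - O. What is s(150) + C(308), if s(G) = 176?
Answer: 176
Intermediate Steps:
C(O) = 0
s(150) + C(308) = 176 + 0 = 176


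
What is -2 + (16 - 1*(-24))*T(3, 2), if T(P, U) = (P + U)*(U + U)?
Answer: 798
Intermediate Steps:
T(P, U) = 2*U*(P + U) (T(P, U) = (P + U)*(2*U) = 2*U*(P + U))
-2 + (16 - 1*(-24))*T(3, 2) = -2 + (16 - 1*(-24))*(2*2*(3 + 2)) = -2 + (16 + 24)*(2*2*5) = -2 + 40*20 = -2 + 800 = 798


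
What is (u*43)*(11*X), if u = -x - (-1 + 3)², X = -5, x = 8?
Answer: 28380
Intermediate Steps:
u = -12 (u = -1*8 - (-1 + 3)² = -8 - 1*2² = -8 - 1*4 = -8 - 4 = -12)
(u*43)*(11*X) = (-12*43)*(11*(-5)) = -516*(-55) = 28380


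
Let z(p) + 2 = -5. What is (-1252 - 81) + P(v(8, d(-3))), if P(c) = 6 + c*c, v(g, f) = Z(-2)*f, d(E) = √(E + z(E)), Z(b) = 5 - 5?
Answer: -1327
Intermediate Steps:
Z(b) = 0
z(p) = -7 (z(p) = -2 - 5 = -7)
d(E) = √(-7 + E) (d(E) = √(E - 7) = √(-7 + E))
v(g, f) = 0 (v(g, f) = 0*f = 0)
P(c) = 6 + c²
(-1252 - 81) + P(v(8, d(-3))) = (-1252 - 81) + (6 + 0²) = -1333 + (6 + 0) = -1333 + 6 = -1327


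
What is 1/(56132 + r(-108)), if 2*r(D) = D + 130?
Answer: 1/56143 ≈ 1.7812e-5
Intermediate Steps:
r(D) = 65 + D/2 (r(D) = (D + 130)/2 = (130 + D)/2 = 65 + D/2)
1/(56132 + r(-108)) = 1/(56132 + (65 + (½)*(-108))) = 1/(56132 + (65 - 54)) = 1/(56132 + 11) = 1/56143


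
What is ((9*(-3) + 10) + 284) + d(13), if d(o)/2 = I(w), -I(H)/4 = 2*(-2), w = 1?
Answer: 299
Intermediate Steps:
I(H) = 16 (I(H) = -8*(-2) = -4*(-4) = 16)
d(o) = 32 (d(o) = 2*16 = 32)
((9*(-3) + 10) + 284) + d(13) = ((9*(-3) + 10) + 284) + 32 = ((-27 + 10) + 284) + 32 = (-17 + 284) + 32 = 267 + 32 = 299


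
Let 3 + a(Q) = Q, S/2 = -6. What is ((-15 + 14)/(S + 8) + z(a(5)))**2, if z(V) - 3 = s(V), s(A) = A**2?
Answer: 841/16 ≈ 52.563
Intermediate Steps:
S = -12 (S = 2*(-6) = -12)
a(Q) = -3 + Q
z(V) = 3 + V**2
((-15 + 14)/(S + 8) + z(a(5)))**2 = ((-15 + 14)/(-12 + 8) + (3 + (-3 + 5)**2))**2 = (-1/(-4) + (3 + 2**2))**2 = (-1*(-1/4) + (3 + 4))**2 = (1/4 + 7)**2 = (29/4)**2 = 841/16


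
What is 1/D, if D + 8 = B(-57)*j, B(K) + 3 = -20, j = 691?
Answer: -1/15901 ≈ -6.2889e-5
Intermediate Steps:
B(K) = -23 (B(K) = -3 - 20 = -23)
D = -15901 (D = -8 - 23*691 = -8 - 15893 = -15901)
1/D = 1/(-15901) = -1/15901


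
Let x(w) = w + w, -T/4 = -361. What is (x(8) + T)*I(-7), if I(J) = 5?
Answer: 7300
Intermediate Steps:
T = 1444 (T = -4*(-361) = 1444)
x(w) = 2*w
(x(8) + T)*I(-7) = (2*8 + 1444)*5 = (16 + 1444)*5 = 1460*5 = 7300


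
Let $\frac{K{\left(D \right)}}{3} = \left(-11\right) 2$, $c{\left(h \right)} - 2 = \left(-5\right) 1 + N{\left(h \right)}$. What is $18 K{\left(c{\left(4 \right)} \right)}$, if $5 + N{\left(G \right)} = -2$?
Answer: $-1188$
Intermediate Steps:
$N{\left(G \right)} = -7$ ($N{\left(G \right)} = -5 - 2 = -7$)
$c{\left(h \right)} = -10$ ($c{\left(h \right)} = 2 - 12 = -10$)
$K{\left(D \right)} = -66$ ($K{\left(D \right)} = 3 \left(\left(-11\right) 2\right) = 3 \left(-22\right) = -66$)
$18 K{\left(c{\left(4 \right)} \right)} = 18 \left(-66\right) = -1188$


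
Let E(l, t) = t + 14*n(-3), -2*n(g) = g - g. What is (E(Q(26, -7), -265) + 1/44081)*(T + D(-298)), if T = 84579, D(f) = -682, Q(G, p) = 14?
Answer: -980039785208/44081 ≈ -2.2233e+7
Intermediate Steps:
n(g) = 0 (n(g) = -(g - g)/2 = -½*0 = 0)
E(l, t) = t (E(l, t) = t + 14*0 = t + 0 = t)
(E(Q(26, -7), -265) + 1/44081)*(T + D(-298)) = (-265 + 1/44081)*(84579 - 682) = (-265 + 1/44081)*83897 = -11681464/44081*83897 = -980039785208/44081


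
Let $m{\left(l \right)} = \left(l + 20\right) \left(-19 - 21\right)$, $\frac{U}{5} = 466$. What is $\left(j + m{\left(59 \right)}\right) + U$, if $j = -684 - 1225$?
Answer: $-2739$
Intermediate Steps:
$U = 2330$ ($U = 5 \cdot 466 = 2330$)
$j = -1909$
$m{\left(l \right)} = -800 - 40 l$ ($m{\left(l \right)} = \left(20 + l\right) \left(-40\right) = -800 - 40 l$)
$\left(j + m{\left(59 \right)}\right) + U = \left(-1909 - 3160\right) + 2330 = -5069 + 2330 = -2739$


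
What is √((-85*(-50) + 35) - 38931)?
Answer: I*√34646 ≈ 186.13*I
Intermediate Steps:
√((-85*(-50) + 35) - 38931) = √((4250 + 35) - 38931) = √(4285 - 38931) = √(-34646) = I*√34646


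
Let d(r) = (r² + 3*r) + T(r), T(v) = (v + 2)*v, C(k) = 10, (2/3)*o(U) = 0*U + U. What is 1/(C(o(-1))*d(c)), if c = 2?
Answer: 1/180 ≈ 0.0055556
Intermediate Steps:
o(U) = 3*U/2 (o(U) = 3*(0*U + U)/2 = 3*(0 + U)/2 = 3*U/2)
T(v) = v*(2 + v) (T(v) = (2 + v)*v = v*(2 + v))
d(r) = r² + 3*r + r*(2 + r) (d(r) = (r² + 3*r) + r*(2 + r) = r² + 3*r + r*(2 + r))
1/(C(o(-1))*d(c)) = 1/(10*(2*(5 + 2*2))) = 1/(10*(2*(5 + 4))) = 1/(10*(2*9)) = 1/(10*18) = 1/180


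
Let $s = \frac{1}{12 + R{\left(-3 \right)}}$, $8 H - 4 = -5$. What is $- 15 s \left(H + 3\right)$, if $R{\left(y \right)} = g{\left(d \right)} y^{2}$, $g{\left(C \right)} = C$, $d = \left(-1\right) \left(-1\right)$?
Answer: $- \frac{115}{56} \approx -2.0536$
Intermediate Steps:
$H = - \frac{1}{8}$ ($H = \frac{1}{2} + \frac{1}{8} \left(-5\right) = \frac{1}{2} - \frac{5}{8} = - \frac{1}{8} \approx -0.125$)
$d = 1$
$R{\left(y \right)} = y^{2}$ ($R{\left(y \right)} = 1 y^{2} = y^{2}$)
$s = \frac{1}{21}$ ($s = \frac{1}{12 + \left(-3\right)^{2}} = \frac{1}{12 + 9} = \frac{1}{21} \approx 0.047619$)
$- 15 s \left(H + 3\right) = \left(-15\right) \frac{1}{21} \left(- \frac{1}{8} + 3\right) = \left(- \frac{5}{7}\right) \frac{23}{8} = - \frac{115}{56}$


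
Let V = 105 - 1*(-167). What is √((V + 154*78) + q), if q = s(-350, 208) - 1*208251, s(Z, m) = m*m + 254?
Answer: I*√152449 ≈ 390.45*I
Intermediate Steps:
s(Z, m) = 254 + m² (s(Z, m) = m² + 254 = 254 + m²)
q = -164733 (q = (254 + 208²) - 1*208251 = (254 + 43264) - 208251 = 43518 - 208251 = -164733)
V = 272 (V = 105 + 167 = 272)
√((V + 154*78) + q) = √((272 + 154*78) - 164733) = √((272 + 12012) - 164733) = √(12284 - 164733) = √(-152449) = I*√152449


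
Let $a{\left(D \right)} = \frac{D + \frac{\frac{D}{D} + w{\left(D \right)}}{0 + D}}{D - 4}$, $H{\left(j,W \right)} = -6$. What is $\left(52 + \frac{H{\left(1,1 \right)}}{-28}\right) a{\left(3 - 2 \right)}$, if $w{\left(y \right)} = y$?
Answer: $- \frac{731}{14} \approx -52.214$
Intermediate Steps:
$a{\left(D \right)} = \frac{D + \frac{1 + D}{D}}{-4 + D}$ ($a{\left(D \right)} = \frac{D + \frac{\frac{D}{D} + D}{0 + D}}{D - 4} = \frac{D + \frac{1 + D}{D}}{-4 + D}$)
$\left(52 + \frac{H{\left(1,1 \right)}}{-28}\right) a{\left(3 - 2 \right)} = \left(52 - \frac{6}{-28}\right) \frac{1 + \left(3 - 2\right) + \left(3 - 2\right)^{2}}{\left(3 - 2\right) \left(-4 + \left(3 - 2\right)\right)} = \left(52 - - \frac{3}{14}\right) \frac{1 + \left(3 - 2\right) + \left(3 - 2\right)^{2}}{\left(3 - 2\right) \left(-4 + \left(3 - 2\right)\right)} = \left(52 + \frac{3}{14}\right) \frac{1 + 1 + 1^{2}}{1 \left(-4 + 1\right)} = \frac{731 \cdot 1 \frac{1}{-3} \left(1 + 1 + 1\right)}{14} = \frac{731 \cdot 1 \left(- \frac{1}{3}\right) 3}{14} = \frac{731}{14} \left(-1\right) = - \frac{731}{14}$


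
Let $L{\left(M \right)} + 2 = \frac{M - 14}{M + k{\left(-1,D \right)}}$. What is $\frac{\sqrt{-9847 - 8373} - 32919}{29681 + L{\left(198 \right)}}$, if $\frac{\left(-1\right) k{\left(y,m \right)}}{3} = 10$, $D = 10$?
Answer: $- \frac{691299}{623282} + \frac{21 i \sqrt{4555}}{311641} \approx -1.1091 + 0.0045479 i$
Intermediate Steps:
$k{\left(y,m \right)} = -30$ ($k{\left(y,m \right)} = \left(-3\right) 10 = -30$)
$L{\left(M \right)} = -2 + \frac{-14 + M}{-30 + M}$ ($L{\left(M \right)} = -2 + \frac{M - 14}{M - 30} = -2 + \frac{-14 + M}{-30 + M}$)
$\frac{\sqrt{-9847 - 8373} - 32919}{29681 + L{\left(198 \right)}} = \frac{\sqrt{-9847 - 8373} - 32919}{29681 + \frac{46 - 198}{-30 + 198}} = \frac{\sqrt{-18220} - 32919}{29681 + \frac{46 - 198}{168}} = \frac{2 i \sqrt{4555} - 32919}{29681 + \frac{1}{168} \left(-152\right)} = \frac{-32919 + 2 i \sqrt{4555}}{29681 - \frac{19}{21}} = \frac{-32919 + 2 i \sqrt{4555}}{\frac{623282}{21}} = \left(-32919 + 2 i \sqrt{4555}\right) \frac{21}{623282} = - \frac{691299}{623282} + \frac{21 i \sqrt{4555}}{311641}$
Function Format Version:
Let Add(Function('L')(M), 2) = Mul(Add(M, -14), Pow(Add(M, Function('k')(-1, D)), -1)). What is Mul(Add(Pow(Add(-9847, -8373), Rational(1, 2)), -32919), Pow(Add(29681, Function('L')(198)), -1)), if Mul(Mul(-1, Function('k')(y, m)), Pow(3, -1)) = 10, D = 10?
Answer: Add(Rational(-691299, 623282), Mul(Rational(21, 311641), I, Pow(4555, Rational(1, 2)))) ≈ Add(-1.1091, Mul(0.0045479, I))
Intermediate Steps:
Function('k')(y, m) = -30 (Function('k')(y, m) = Mul(-3, 10) = -30)
Function('L')(M) = Add(-2, Mul(Pow(Add(-30, M), -1), Add(-14, M))) (Function('L')(M) = Add(-2, Mul(Add(M, -14), Pow(Add(M, -30), -1))) = Add(-2, Mul(Add(-14, M), Pow(Add(-30, M), -1))) = Add(-2, Mul(Pow(Add(-30, M), -1), Add(-14, M))))
Mul(Add(Pow(Add(-9847, -8373), Rational(1, 2)), -32919), Pow(Add(29681, Function('L')(198)), -1)) = Mul(Add(Pow(Add(-9847, -8373), Rational(1, 2)), -32919), Pow(Add(29681, Mul(Pow(Add(-30, 198), -1), Add(46, Mul(-1, 198)))), -1)) = Mul(Add(Pow(-18220, Rational(1, 2)), -32919), Pow(Add(29681, Mul(Pow(168, -1), Add(46, -198))), -1)) = Mul(Add(Mul(2, I, Pow(4555, Rational(1, 2))), -32919), Pow(Add(29681, Mul(Rational(1, 168), -152)), -1)) = Mul(Add(-32919, Mul(2, I, Pow(4555, Rational(1, 2)))), Pow(Add(29681, Rational(-19, 21)), -1)) = Mul(Add(-32919, Mul(2, I, Pow(4555, Rational(1, 2)))), Pow(Rational(623282, 21), -1)) = Mul(Add(-32919, Mul(2, I, Pow(4555, Rational(1, 2)))), Rational(21, 623282)) = Add(Rational(-691299, 623282), Mul(Rational(21, 311641), I, Pow(4555, Rational(1, 2))))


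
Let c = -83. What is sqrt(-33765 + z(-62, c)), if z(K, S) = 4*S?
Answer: I*sqrt(34097) ≈ 184.65*I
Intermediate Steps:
sqrt(-33765 + z(-62, c)) = sqrt(-33765 + 4*(-83)) = sqrt(-33765 - 332) = sqrt(-34097) = I*sqrt(34097)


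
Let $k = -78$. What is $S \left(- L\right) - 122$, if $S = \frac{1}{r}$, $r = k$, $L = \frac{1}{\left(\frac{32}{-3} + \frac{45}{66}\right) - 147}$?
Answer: $- \frac{16432557}{134693} \approx -122.0$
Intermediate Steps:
$L = - \frac{66}{10361}$ ($L = \frac{1}{\left(32 \left(- \frac{1}{3}\right) + 45 \cdot \frac{1}{66}\right) - 147} = \frac{1}{\left(- \frac{32}{3} + \frac{15}{22}\right) - 147} = \frac{1}{- \frac{659}{66} - 147} = \frac{1}{- \frac{10361}{66}} = - \frac{66}{10361} \approx -0.00637$)
$r = -78$
$S = - \frac{1}{78}$ ($S = \frac{1}{-78} = - \frac{1}{78} \approx -0.012821$)
$S \left(- L\right) - 122 = - \frac{\left(-1\right) \left(- \frac{66}{10361}\right)}{78} - 122 = \left(- \frac{1}{78}\right) \frac{66}{10361} - 122 = - \frac{11}{134693} - 122 = - \frac{16432557}{134693}$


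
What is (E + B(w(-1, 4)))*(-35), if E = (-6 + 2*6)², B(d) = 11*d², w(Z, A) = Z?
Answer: -1645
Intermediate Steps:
E = 36 (E = (-6 + 12)² = 6² = 36)
(E + B(w(-1, 4)))*(-35) = (36 + 11*(-1)²)*(-35) = (36 + 11*1)*(-35) = (36 + 11)*(-35) = 47*(-35) = -1645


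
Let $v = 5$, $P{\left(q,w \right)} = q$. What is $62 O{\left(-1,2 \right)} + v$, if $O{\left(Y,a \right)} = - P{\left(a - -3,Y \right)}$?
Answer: $-305$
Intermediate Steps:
$O{\left(Y,a \right)} = -3 - a$ ($O{\left(Y,a \right)} = - (a - -3) = - (a + 3) = - (3 + a) = -3 - a$)
$62 O{\left(-1,2 \right)} + v = 62 \left(-3 - 2\right) + 5 = 62 \left(-5\right) + 5 = -310 + 5 = -305$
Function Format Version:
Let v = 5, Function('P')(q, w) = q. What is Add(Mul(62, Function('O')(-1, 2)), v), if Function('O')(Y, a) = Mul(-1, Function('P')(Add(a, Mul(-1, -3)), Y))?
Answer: -305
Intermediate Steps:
Function('O')(Y, a) = Add(-3, Mul(-1, a)) (Function('O')(Y, a) = Mul(-1, Add(a, Mul(-1, -3))) = Mul(-1, Add(a, 3)) = Mul(-1, Add(3, a)) = Add(-3, Mul(-1, a)))
Add(Mul(62, Function('O')(-1, 2)), v) = Add(Mul(62, Add(-3, Mul(-1, 2))), 5) = Add(Mul(62, Add(-3, -2)), 5) = Add(Mul(62, -5), 5) = Add(-310, 5) = -305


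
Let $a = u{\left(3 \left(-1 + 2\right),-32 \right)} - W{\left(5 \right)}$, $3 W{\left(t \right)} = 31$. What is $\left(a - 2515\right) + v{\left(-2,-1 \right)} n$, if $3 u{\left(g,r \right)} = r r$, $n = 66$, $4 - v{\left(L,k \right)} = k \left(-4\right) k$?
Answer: $-1656$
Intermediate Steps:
$W{\left(t \right)} = \frac{31}{3}$ ($W{\left(t \right)} = \frac{1}{3} \cdot 31 = \frac{31}{3}$)
$v{\left(L,k \right)} = 4 + 4 k^{2}$ ($v{\left(L,k \right)} = 4 - k \left(-4\right) k = 4 - - 4 k k = 4 - - 4 k^{2} = 4 + 4 k^{2}$)
$u{\left(g,r \right)} = \frac{r^{2}}{3}$ ($u{\left(g,r \right)} = \frac{r r}{3} = \frac{r^{2}}{3}$)
$a = 331$ ($a = \frac{\left(-32\right)^{2}}{3} - \frac{31}{3} = \frac{1}{3} \cdot 1024 - \frac{31}{3} = \frac{1024}{3} - \frac{31}{3} = 331$)
$\left(a - 2515\right) + v{\left(-2,-1 \right)} n = \left(331 - 2515\right) + \left(4 + 4 \left(-1\right)^{2}\right) 66 = -2184 + \left(4 + 4 \cdot 1\right) 66 = -2184 + \left(4 + 4\right) 66 = -2184 + 8 \cdot 66 = -2184 + 528 = -1656$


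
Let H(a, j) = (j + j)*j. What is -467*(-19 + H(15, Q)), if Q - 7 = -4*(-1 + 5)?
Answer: -66781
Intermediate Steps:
Q = -9 (Q = 7 - 4*(-1 + 5) = 7 - 4*4 = 7 - 16 = -9)
H(a, j) = 2*j**2 (H(a, j) = (2*j)*j = 2*j**2)
-467*(-19 + H(15, Q)) = -467*(-19 + 2*(-9)**2) = -467*(-19 + 2*81) = -467*(-19 + 162) = -467*143 = -66781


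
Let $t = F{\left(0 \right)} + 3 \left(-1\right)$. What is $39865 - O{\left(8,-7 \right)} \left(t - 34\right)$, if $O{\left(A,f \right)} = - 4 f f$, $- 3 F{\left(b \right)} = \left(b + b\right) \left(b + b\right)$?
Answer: $32613$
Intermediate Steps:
$F{\left(b \right)} = - \frac{4 b^{2}}{3}$ ($F{\left(b \right)} = - \frac{\left(b + b\right) \left(b + b\right)}{3} = - \frac{2 b 2 b}{3} = - \frac{4 b^{2}}{3}$)
$O{\left(A,f \right)} = - 4 f^{2}$
$t = -3$ ($t = - \frac{4 \cdot 0^{2}}{3} + 3 \left(-1\right) = \left(- \frac{4}{3}\right) 0 - 3 = 0 - 3 = -3$)
$39865 - O{\left(8,-7 \right)} \left(t - 34\right) = 39865 - - 4 \left(-7\right)^{2} \left(-3 - 34\right) = 39865 - \left(-4\right) 49 \left(-37\right) = 39865 - \left(-196\right) \left(-37\right) = 39865 - 7252 = 32613$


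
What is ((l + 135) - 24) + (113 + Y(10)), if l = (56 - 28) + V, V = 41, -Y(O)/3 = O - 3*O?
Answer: 353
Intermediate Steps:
Y(O) = 6*O (Y(O) = -3*(O - 3*O) = -(-6)*O = 6*O)
l = 69 (l = (56 - 28) + 41 = 28 + 41 = 69)
((l + 135) - 24) + (113 + Y(10)) = ((69 + 135) - 24) + (113 + 6*10) = (204 - 24) + (113 + 60) = 180 + 173 = 353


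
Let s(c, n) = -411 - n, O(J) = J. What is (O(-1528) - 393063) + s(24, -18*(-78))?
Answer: -396406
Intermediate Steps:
(O(-1528) - 393063) + s(24, -18*(-78)) = (-1528 - 393063) + (-411 - (-18)*(-78)) = -394591 + (-411 - 1*1404) = -394591 + (-411 - 1404) = -394591 - 1815 = -396406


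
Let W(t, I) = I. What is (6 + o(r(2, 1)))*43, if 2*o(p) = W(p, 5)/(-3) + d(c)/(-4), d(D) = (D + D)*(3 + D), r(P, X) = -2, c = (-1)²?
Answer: 1075/6 ≈ 179.17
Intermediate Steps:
c = 1
d(D) = 2*D*(3 + D) (d(D) = (2*D)*(3 + D) = 2*D*(3 + D))
o(p) = -11/6 (o(p) = (5/(-3) + (2*1*(3 + 1))/(-4))/2 = (5*(-⅓) + (2*1*4)*(-¼))/2 = (-5/3 + 8*(-¼))/2 = (-5/3 - 2)/2 = (½)*(-11/3) = -11/6)
(6 + o(r(2, 1)))*43 = (6 - 11/6)*43 = (25/6)*43 = 1075/6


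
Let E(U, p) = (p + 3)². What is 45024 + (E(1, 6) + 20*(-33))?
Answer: 44445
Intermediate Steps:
E(U, p) = (3 + p)²
45024 + (E(1, 6) + 20*(-33)) = 45024 + ((3 + 6)² + 20*(-33)) = 45024 + (9² - 660) = 45024 + (81 - 660) = 45024 - 579 = 44445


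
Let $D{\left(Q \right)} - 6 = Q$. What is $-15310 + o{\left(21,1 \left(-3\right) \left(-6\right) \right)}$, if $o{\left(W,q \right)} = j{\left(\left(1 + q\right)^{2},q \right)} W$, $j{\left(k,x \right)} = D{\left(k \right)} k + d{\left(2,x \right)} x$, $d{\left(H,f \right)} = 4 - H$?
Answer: $2767673$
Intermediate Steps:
$D{\left(Q \right)} = 6 + Q$
$j{\left(k,x \right)} = 2 x + k \left(6 + k\right)$ ($j{\left(k,x \right)} = \left(6 + k\right) k + \left(4 - 2\right) x = k \left(6 + k\right) + \left(4 - 2\right) x = k \left(6 + k\right) + 2 x = 2 x + k \left(6 + k\right)$)
$o{\left(W,q \right)} = W \left(2 q + \left(1 + q\right)^{2} \left(6 + \left(1 + q\right)^{2}\right)\right)$ ($o{\left(W,q \right)} = \left(2 q + \left(1 + q\right)^{2} \left(6 + \left(1 + q\right)^{2}\right)\right) W = W \left(2 q + \left(1 + q\right)^{2} \left(6 + \left(1 + q\right)^{2}\right)\right)$)
$-15310 + o{\left(21,1 \left(-3\right) \left(-6\right) \right)} = -15310 + 21 \left(2 \cdot 1 \left(-3\right) \left(-6\right) + \left(1 + 1 \left(-3\right) \left(-6\right)\right)^{2} \left(6 + \left(1 + 1 \left(-3\right) \left(-6\right)\right)^{2}\right)\right) = -15310 + 21 \left(2 \left(\left(-3\right) \left(-6\right)\right) + \left(1 - -18\right)^{2} \left(6 + \left(1 - -18\right)^{2}\right)\right) = -15310 + 21 \left(2 \cdot 18 + \left(1 + 18\right)^{2} \left(6 + \left(1 + 18\right)^{2}\right)\right) = -15310 + 21 \left(36 + 19^{2} \left(6 + 19^{2}\right)\right) = -15310 + 21 \left(36 + 361 \left(6 + 361\right)\right) = -15310 + 21 \left(36 + 361 \cdot 367\right) = -15310 + 21 \left(36 + 132487\right) = -15310 + 21 \cdot 132523 = -15310 + 2782983 = 2767673$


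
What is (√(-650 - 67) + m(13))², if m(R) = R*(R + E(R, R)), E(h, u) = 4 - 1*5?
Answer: (156 + I*√717)² ≈ 23619.0 + 8354.4*I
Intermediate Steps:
E(h, u) = -1 (E(h, u) = 4 - 5 = -1)
m(R) = R*(-1 + R) (m(R) = R*(R - 1) = R*(-1 + R))
(√(-650 - 67) + m(13))² = (√(-650 - 67) + 13*(-1 + 13))² = (√(-717) + 13*12)² = (I*√717 + 156)² = (156 + I*√717)²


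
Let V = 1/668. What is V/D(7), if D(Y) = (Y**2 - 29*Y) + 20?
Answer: -1/89512 ≈ -1.1172e-5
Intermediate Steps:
D(Y) = 20 + Y**2 - 29*Y
V = 1/668 ≈ 0.0014970
V/D(7) = 1/(668*(20 + 7**2 - 29*7)) = 1/(668*(20 + 49 - 203)) = (1/668)/(-134) = (1/668)*(-1/134) = -1/89512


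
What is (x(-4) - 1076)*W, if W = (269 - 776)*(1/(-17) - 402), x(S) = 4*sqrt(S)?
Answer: -3728711220/17 + 27722760*I/17 ≈ -2.1934e+8 + 1.6308e+6*I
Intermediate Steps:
W = 3465345/17 (W = -507*(-1/17 - 402) = -507*(-6835/17) = 3465345/17 ≈ 2.0384e+5)
(x(-4) - 1076)*W = (4*sqrt(-4) - 1076)*(3465345/17) = (4*(2*I) - 1076)*(3465345/17) = (8*I - 1076)*(3465345/17) = (-1076 + 8*I)*(3465345/17) = -3728711220/17 + 27722760*I/17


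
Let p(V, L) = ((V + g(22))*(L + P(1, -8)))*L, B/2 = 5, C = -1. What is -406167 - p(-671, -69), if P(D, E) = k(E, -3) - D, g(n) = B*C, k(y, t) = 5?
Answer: 2648118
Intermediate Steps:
B = 10 (B = 2*5 = 10)
g(n) = -10 (g(n) = 10*(-1) = -10)
P(D, E) = 5 - D
p(V, L) = L*(-10 + V)*(4 + L) (p(V, L) = ((V - 10)*(L + (5 - 1*1)))*L = ((-10 + V)*(L + (5 - 1)))*L = ((-10 + V)*(L + 4))*L = ((-10 + V)*(4 + L))*L = L*(-10 + V)*(4 + L))
-406167 - p(-671, -69) = -406167 - (-69)*(-40 - 10*(-69) + 4*(-671) - 69*(-671)) = -406167 - (-69)*(-40 + 690 - 2684 + 46299) = -406167 - (-69)*44265 = -406167 - 1*(-3054285) = -406167 + 3054285 = 2648118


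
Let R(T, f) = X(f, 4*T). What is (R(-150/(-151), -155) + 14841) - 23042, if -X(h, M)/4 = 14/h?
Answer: -1271099/155 ≈ -8200.6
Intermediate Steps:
X(h, M) = -56/h
R(T, f) = -56/f
(R(-150/(-151), -155) + 14841) - 23042 = (-56/(-155) + 14841) - 23042 = (-56*(-1/155) + 14841) - 23042 = (56/155 + 14841) - 23042 = 2300411/155 - 23042 = -1271099/155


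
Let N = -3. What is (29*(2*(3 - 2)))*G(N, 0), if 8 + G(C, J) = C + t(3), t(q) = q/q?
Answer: -580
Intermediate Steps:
t(q) = 1
G(C, J) = -7 + C (G(C, J) = -8 + (C + 1) = -8 + (1 + C) = -7 + C)
(29*(2*(3 - 2)))*G(N, 0) = (29*(2*(3 - 2)))*(-7 - 3) = (29*(2*1))*(-10) = (29*2)*(-10) = 58*(-10) = -580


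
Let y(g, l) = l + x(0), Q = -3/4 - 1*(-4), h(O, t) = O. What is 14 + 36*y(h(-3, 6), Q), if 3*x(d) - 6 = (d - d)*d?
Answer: 203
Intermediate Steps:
x(d) = 2 (x(d) = 2 + ((d - d)*d)/3 = 2 + (0*d)/3 = 2 + (⅓)*0 = 2 + 0 = 2)
Q = 13/4 (Q = -3*¼ + 4 = -¾ + 4 = 13/4 ≈ 3.2500)
y(g, l) = 2 + l (y(g, l) = l + 2 = 2 + l)
14 + 36*y(h(-3, 6), Q) = 14 + 36*(2 + 13/4) = 14 + 36*(21/4) = 14 + 189 = 203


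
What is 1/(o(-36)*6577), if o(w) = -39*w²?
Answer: -1/332427888 ≈ -3.0082e-9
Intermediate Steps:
1/(o(-36)*6577) = 1/(-39*(-36)²*6577) = (1/6577)/(-39*1296) = (1/6577)/(-50544) = -1/50544*1/6577 = -1/332427888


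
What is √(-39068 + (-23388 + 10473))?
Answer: I*√51983 ≈ 228.0*I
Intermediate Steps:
√(-39068 + (-23388 + 10473)) = √(-39068 - 12915) = √(-51983) = I*√51983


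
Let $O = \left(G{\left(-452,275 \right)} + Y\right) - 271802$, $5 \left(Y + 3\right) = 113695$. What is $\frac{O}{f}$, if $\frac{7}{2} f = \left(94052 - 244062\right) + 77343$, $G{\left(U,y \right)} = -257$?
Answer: $\frac{249323}{20762} \approx 12.009$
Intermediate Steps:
$Y = 22736$ ($Y = -3 + \frac{1}{5} \cdot 113695 = -3 + 22739 = 22736$)
$f = -20762$ ($f = \frac{2 \left(\left(94052 - 244062\right) + 77343\right)}{7} = \frac{2 \left(-150010 + 77343\right)}{7} = \frac{2}{7} \left(-72667\right) = -20762$)
$O = -249323$ ($O = \left(-257 + 22736\right) - 271802 = 22479 - 271802 = -249323$)
$\frac{O}{f} = - \frac{249323}{-20762} = \left(-249323\right) \left(- \frac{1}{20762}\right) = \frac{249323}{20762}$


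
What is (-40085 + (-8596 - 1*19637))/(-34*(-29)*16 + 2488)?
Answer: -34159/9132 ≈ -3.7406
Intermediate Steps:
(-40085 + (-8596 - 1*19637))/(-34*(-29)*16 + 2488) = (-40085 + (-8596 - 19637))/(986*16 + 2488) = (-40085 - 28233)/(15776 + 2488) = -68318/18264 = -68318*1/18264 = -34159/9132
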